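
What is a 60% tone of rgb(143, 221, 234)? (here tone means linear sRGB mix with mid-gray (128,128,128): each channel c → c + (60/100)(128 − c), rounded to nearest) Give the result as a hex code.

A 60% tone moves each channel 60% toward 128:
  R: 143 − 9 = 134 → 134
  G: 221 + 0.6×(128−221) = 221 − 55.8 = 165.2 → 165
  B: 234 + 0.6×(128−234) = 234 − 63.6 = 170.4 → 170
rgb(134, 165, 170) = #86a5aa.

#86a5aa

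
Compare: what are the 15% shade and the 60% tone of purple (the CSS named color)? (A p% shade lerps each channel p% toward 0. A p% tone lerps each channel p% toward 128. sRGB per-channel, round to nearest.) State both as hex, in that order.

#6D006D, #804D80

CSS purple is rgb(128, 0, 128).
15% shade:
  R: 128 − 19.2 = 108.8 → 109
  G: 0 + 0.15×(0−0) = 0 + 0 = 0 → 0
  B: 128 + 0.15×(0−128) = 128 − 19.2 = 108.8 → 109
  → #6D006D
60% tone:
  R: 128 + 0 = 128 → 128
  G: 0 + 0.6×(128−0) = 0 + 76.8 = 76.8 → 77
  B: 128 + 0.6×(128−128) = 128 + 0 = 128 → 128
  → #804D80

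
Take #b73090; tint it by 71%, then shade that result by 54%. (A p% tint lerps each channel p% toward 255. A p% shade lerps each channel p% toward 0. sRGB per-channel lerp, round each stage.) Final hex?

#6c5a67

#b73090 is rgb(183, 48, 144).
Lerp each channel 71% toward 255:
  R: 183 + 51.12 = 234.12 → 234
  G: 48 + 0.71×(255−48) = 48 + 146.97 = 194.97 → 195
  B: 144 + 0.71×(255−144) = 144 + 78.81 = 222.81 → 223
After the tint: rgb(234, 195, 223) = #eac3df.
Per channel, c → c + 0.54(0 − c):
  R: 234 − 126.36 = 107.64 → 108
  G: 195 + 0.54×(0−195) = 195 − 105.3 = 89.7 → 90
  B: 223 + 0.54×(0−223) = 223 − 120.42 = 102.58 → 103
rgb(108, 90, 103) = #6c5a67.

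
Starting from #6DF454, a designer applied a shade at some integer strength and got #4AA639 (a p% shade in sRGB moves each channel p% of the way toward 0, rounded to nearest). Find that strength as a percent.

32%

#6DF454 is rgb(109, 244, 84); #4AA639 is rgb(74, 166, 57).
On the G channel (widest range): 166 ≈ 244 + (p/100)(0 − 244), so p ≈ 100×(166 − 244)/(0 − 244) = -7800/-244 = 31.97.
p = 32 reproduces all three channels after rounding.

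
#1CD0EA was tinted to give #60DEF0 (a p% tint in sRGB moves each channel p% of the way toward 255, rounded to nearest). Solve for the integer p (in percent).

30%

#1CD0EA is rgb(28, 208, 234); #60DEF0 is rgb(96, 222, 240).
On the R channel (widest range): 96 ≈ 28 + (p/100)(255 − 28), so p ≈ 100×(96 − 28)/(255 − 28) = 6800/227 = 29.96.
p = 30 reproduces all three channels after rounding.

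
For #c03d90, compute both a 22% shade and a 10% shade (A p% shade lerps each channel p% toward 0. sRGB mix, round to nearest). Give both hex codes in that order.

#c03d90 is rgb(192, 61, 144).
22% shade:
  R: 192 − 42.24 = 149.76 → 150
  G: 61 + 0.22×(0−61) = 61 − 13.42 = 47.58 → 48
  B: 144 + 0.22×(0−144) = 144 − 31.68 = 112.32 → 112
  → #963070
10% shade:
  R: 192 + 0.1×(0−192) = 192 − 19.2 = 172.8 → 173
  G: 61 − 6.1 = 54.9 → 55
  B: 144 − 14.4 = 129.6 → 130
  → #ad3782

#963070, #ad3782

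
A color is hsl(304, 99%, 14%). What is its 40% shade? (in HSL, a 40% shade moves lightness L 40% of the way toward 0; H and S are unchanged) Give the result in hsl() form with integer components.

L moves 40% from 14 toward 0: 14 − 5.6 = 8.4 → 8.
H and S are unchanged.

hsl(304, 99%, 8%)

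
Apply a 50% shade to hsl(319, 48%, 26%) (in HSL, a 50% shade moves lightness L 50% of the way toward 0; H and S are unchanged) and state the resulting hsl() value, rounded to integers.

L moves 50% from 26 toward 0: 26 − 13 = 13 → 13.
H and S are unchanged.

hsl(319, 48%, 13%)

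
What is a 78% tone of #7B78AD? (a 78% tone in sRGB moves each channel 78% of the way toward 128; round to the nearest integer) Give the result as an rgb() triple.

#7B78AD is rgb(123, 120, 173).
Per channel, c → c + 0.78(128 − c):
  R: 123 + 0.78×(128−123) = 123 + 3.9 = 126.9 → 127
  G: 120 + 6.24 = 126.24 → 126
  B: 173 − 35.1 = 137.9 → 138

rgb(127, 126, 138)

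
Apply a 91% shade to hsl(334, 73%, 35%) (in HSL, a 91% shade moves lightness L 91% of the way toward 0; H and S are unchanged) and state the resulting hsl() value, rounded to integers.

L moves 91% from 35 toward 0: 35 − 31.85 = 3.15 → 3.
H and S are unchanged.

hsl(334, 73%, 3%)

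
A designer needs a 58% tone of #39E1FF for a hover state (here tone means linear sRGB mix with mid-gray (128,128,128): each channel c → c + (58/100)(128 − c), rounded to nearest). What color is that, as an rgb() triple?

#39E1FF is rgb(57, 225, 255).
Lerp each channel 58% toward 128:
  R: 57 + 0.58×(128−57) = 57 + 41.18 = 98.18 → 98
  G: 225 + 0.58×(128−225) = 225 − 56.26 = 168.74 → 169
  B: 255 − 73.66 = 181.34 → 181

rgb(98, 169, 181)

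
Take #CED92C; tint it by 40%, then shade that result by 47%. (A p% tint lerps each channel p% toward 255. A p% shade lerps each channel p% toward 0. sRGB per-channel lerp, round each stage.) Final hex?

#CED92C is rgb(206, 217, 44).
A 40% tint moves each channel 40% toward 255:
  R: 206 + 0.4×(255−206) = 206 + 19.6 = 225.6 → 226
  G: 217 + 15.2 = 232.2 → 232
  B: 44 + 0.4×(255−44) = 44 + 84.4 = 128.4 → 128
After the tint: rgb(226, 232, 128) = #E2E880.
Per channel, c → c + 0.47(0 − c):
  R: 226 + 0.47×(0−226) = 226 − 106.22 = 119.78 → 120
  G: 232 + 0.47×(0−232) = 232 − 109.04 = 122.96 → 123
  B: 128 − 60.16 = 67.84 → 68
rgb(120, 123, 68) = #787B44.

#787B44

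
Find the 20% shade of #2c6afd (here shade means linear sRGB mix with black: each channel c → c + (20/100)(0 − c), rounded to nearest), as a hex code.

#2c6afd is rgb(44, 106, 253).
A 20% shade moves each channel 20% toward 0:
  R: 44 − 8.8 = 35.2 → 35
  G: 106 + 0.2×(0−106) = 106 − 21.2 = 84.8 → 85
  B: 253 + 0.2×(0−253) = 253 − 50.6 = 202.4 → 202
rgb(35, 85, 202) = #2355ca.

#2355ca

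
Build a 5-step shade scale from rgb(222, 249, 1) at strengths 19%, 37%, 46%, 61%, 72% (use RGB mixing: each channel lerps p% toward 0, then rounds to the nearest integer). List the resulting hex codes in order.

19%: (222 − 42.18 = 179.82→180, 249 − 47.31 = 201.69→202, 1→1) → #B4CA01
37%: (222 − 82.14 = 139.86→140, 249 − 92.13 = 156.87→157, 1→1) → #8C9D01
46%: (222 − 102.12 = 119.88→120, 249 − 114.54 = 134.46→134, 1→1) → #788601
61%: (222 − 135.42 = 86.58→87, 249 − 151.89 = 97.11→97, 1 − 0.61 = 0.39→0) → #576100
72%: (222 − 159.84 = 62.16→62, 249 − 179.28 = 69.72→70, 1 − 0.72 = 0.28→0) → #3E4600

#B4CA01, #8C9D01, #788601, #576100, #3E4600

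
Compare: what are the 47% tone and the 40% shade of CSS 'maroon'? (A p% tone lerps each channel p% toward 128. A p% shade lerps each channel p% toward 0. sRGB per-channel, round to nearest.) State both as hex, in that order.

CSS maroon is rgb(128, 0, 0).
47% tone:
  R: 128 + 0 = 128 → 128
  G: 0 + 0.47×(128−0) = 0 + 60.16 = 60.16 → 60
  B: 0 + 0.47×(128−0) = 0 + 60.16 = 60.16 → 60
  → #803c3c
40% shade:
  R: 128 − 51.2 = 76.8 → 77
  G: 0 + 0 = 0 → 0
  B: 0 + 0.4×(0−0) = 0 + 0 = 0 → 0
  → #4d0000

#803c3c, #4d0000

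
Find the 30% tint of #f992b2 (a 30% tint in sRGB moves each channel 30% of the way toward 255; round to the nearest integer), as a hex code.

#f992b2 is rgb(249, 146, 178).
Per channel, c → c + 0.3(255 − c):
  R: 249 + 0.3×(255−249) = 249 + 1.8 = 250.8 → 251
  G: 146 + 0.3×(255−146) = 146 + 32.7 = 178.7 → 179
  B: 178 + 23.1 = 201.1 → 201
rgb(251, 179, 201) = #fbb3c9.

#fbb3c9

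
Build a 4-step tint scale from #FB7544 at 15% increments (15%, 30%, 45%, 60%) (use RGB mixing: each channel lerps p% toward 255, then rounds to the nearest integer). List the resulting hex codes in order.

#FC8A60, #FC9E7C, #FDB398, #FDC8B4

#FB7544 is rgb(251, 117, 68).
15%: (251 + 0.6 = 251.6→252, 117 + 20.7 = 137.7→138, 68 + 28.05 = 96.05→96) → #FC8A60
30%: (251 + 1.2 = 252.2→252, 117 + 41.4 = 158.4→158, 68 + 56.1 = 124.1→124) → #FC9E7C
45%: (251 + 1.8 = 252.8→253, 117 + 62.1 = 179.1→179, 68 + 84.15 = 152.15→152) → #FDB398
60%: (251 + 2.4 = 253.4→253, 117 + 82.8 = 199.8→200, 68 + 112.2 = 180.2→180) → #FDC8B4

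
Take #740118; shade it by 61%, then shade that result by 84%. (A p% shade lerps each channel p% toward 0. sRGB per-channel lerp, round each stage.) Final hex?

#070001

#740118 is rgb(116, 1, 24).
Per channel, c → c + 0.61(0 − c):
  R: 116 + 0.61×(0−116) = 116 − 70.76 = 45.24 → 45
  G: 1 + 0.61×(0−1) = 1 − 0.61 = 0.39 → 0
  B: 24 + 0.61×(0−24) = 24 − 14.64 = 9.36 → 9
After the shade: rgb(45, 0, 9) = #2D0009.
An 84% shade moves each channel 84% toward 0:
  R: 45 − 37.8 = 7.2 → 7
  G: 0 + 0 = 0 → 0
  B: 9 − 7.56 = 1.44 → 1
rgb(7, 0, 1) = #070001.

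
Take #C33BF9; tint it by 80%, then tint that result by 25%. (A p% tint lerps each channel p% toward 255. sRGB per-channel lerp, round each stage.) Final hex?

#F6E2FE

#C33BF9 is rgb(195, 59, 249).
An 80% tint moves each channel 80% toward 255:
  R: 195 + 0.8×(255−195) = 195 + 48 = 243 → 243
  G: 59 + 0.8×(255−59) = 59 + 156.8 = 215.8 → 216
  B: 249 + 4.8 = 253.8 → 254
After the tint: rgb(243, 216, 254) = #F3D8FE.
Lerp each channel 25% toward 255:
  R: 243 + 3 = 246 → 246
  G: 216 + 9.75 = 225.75 → 226
  B: 254 + 0.25 = 254.25 → 254
rgb(246, 226, 254) = #F6E2FE.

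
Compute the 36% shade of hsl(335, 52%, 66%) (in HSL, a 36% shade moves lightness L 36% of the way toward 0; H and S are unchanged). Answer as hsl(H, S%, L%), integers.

L moves 36% from 66 toward 0: 66 − 23.76 = 42.24 → 42.
H and S are unchanged.

hsl(335, 52%, 42%)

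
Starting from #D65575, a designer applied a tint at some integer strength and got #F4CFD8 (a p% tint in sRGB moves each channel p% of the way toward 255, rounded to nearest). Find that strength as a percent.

72%

#D65575 is rgb(214, 85, 117); #F4CFD8 is rgb(244, 207, 216).
On the G channel (widest range): 207 ≈ 85 + (p/100)(255 − 85), so p ≈ 100×(207 − 85)/(255 − 85) = 12200/170 = 71.76.
p = 72 reproduces all three channels after rounding.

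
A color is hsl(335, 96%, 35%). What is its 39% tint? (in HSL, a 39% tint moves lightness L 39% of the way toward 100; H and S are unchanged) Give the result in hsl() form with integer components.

L moves 39% from 35 toward 100: 35 + 25.35 = 60.35 → 60.
H and S are unchanged.

hsl(335, 96%, 60%)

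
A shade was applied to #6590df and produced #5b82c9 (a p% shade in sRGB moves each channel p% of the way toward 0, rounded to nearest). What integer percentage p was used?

#6590df is rgb(101, 144, 223); #5b82c9 is rgb(91, 130, 201).
On the B channel (widest range): 201 ≈ 223 + (p/100)(0 − 223), so p ≈ 100×(201 − 223)/(0 − 223) = -2200/-223 = 9.87.
p = 10 reproduces all three channels after rounding.

10%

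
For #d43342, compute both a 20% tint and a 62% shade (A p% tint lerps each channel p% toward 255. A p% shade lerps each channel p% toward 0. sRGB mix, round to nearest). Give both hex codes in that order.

#d43342 is rgb(212, 51, 66).
20% tint:
  R: 212 + 0.2×(255−212) = 212 + 8.6 = 220.6 → 221
  G: 51 + 0.2×(255−51) = 51 + 40.8 = 91.8 → 92
  B: 66 + 0.2×(255−66) = 66 + 37.8 = 103.8 → 104
  → #dd5c68
62% shade:
  R: 212 + 0.62×(0−212) = 212 − 131.44 = 80.56 → 81
  G: 51 + 0.62×(0−51) = 51 − 31.62 = 19.38 → 19
  B: 66 − 40.92 = 25.08 → 25
  → #511319

#dd5c68, #511319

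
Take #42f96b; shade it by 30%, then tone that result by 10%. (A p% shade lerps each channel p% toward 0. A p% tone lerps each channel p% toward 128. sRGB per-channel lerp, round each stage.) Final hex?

#36a950

#42f96b is rgb(66, 249, 107).
Lerp each channel 30% toward 0:
  R: 66 + 0.3×(0−66) = 66 − 19.8 = 46.2 → 46
  G: 249 + 0.3×(0−249) = 249 − 74.7 = 174.3 → 174
  B: 107 + 0.3×(0−107) = 107 − 32.1 = 74.9 → 75
After the shade: rgb(46, 174, 75) = #2eae4b.
A 10% tone moves each channel 10% toward 128:
  R: 46 + 0.1×(128−46) = 46 + 8.2 = 54.2 → 54
  G: 174 − 4.6 = 169.4 → 169
  B: 75 + 5.3 = 80.3 → 80
rgb(54, 169, 80) = #36a950.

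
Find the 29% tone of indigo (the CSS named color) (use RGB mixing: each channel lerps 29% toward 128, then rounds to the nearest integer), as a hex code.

#5a2581

CSS indigo is rgb(75, 0, 130).
Lerp each channel 29% toward 128:
  R: 75 + 0.29×(128−75) = 75 + 15.37 = 90.37 → 90
  G: 0 + 37.12 = 37.12 → 37
  B: 130 − 0.58 = 129.42 → 129
rgb(90, 37, 129) = #5a2581.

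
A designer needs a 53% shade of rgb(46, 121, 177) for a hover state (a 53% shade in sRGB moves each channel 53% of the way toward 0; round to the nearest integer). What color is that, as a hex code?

Per channel, c → c + 0.53(0 − c):
  R: 46 + 0.53×(0−46) = 46 − 24.38 = 21.62 → 22
  G: 121 − 64.13 = 56.87 → 57
  B: 177 − 93.81 = 83.19 → 83
rgb(22, 57, 83) = #163953.

#163953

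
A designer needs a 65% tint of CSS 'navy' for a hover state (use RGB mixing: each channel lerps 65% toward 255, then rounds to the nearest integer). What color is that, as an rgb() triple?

rgb(166, 166, 211)

CSS navy is rgb(0, 0, 128).
A 65% tint moves each channel 65% toward 255:
  R: 0 + 0.65×(255−0) = 0 + 165.75 = 165.75 → 166
  G: 0 + 165.75 = 165.75 → 166
  B: 128 + 0.65×(255−128) = 128 + 82.55 = 210.55 → 211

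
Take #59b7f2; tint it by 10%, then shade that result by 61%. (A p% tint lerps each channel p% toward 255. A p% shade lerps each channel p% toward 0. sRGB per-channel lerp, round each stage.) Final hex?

#59b7f2 is rgb(89, 183, 242).
Per channel, c → c + 0.1(255 − c):
  R: 89 + 16.6 = 105.6 → 106
  G: 183 + 0.1×(255−183) = 183 + 7.2 = 190.2 → 190
  B: 242 + 0.1×(255−242) = 242 + 1.3 = 243.3 → 243
After the tint: rgb(106, 190, 243) = #6abef3.
Per channel, c → c + 0.61(0 − c):
  R: 106 + 0.61×(0−106) = 106 − 64.66 = 41.34 → 41
  G: 190 + 0.61×(0−190) = 190 − 115.9 = 74.1 → 74
  B: 243 − 148.23 = 94.77 → 95
rgb(41, 74, 95) = #294a5f.

#294a5f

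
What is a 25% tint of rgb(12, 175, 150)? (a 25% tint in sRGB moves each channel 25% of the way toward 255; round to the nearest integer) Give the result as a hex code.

Lerp each channel 25% toward 255:
  R: 12 + 0.25×(255−12) = 12 + 60.75 = 72.75 → 73
  G: 175 + 20 = 195 → 195
  B: 150 + 0.25×(255−150) = 150 + 26.25 = 176.25 → 176
rgb(73, 195, 176) = #49c3b0.

#49c3b0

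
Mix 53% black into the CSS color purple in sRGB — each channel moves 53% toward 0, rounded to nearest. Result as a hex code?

#3C003C

CSS purple is rgb(128, 0, 128).
Lerp each channel 53% toward 0:
  R: 128 + 0.53×(0−128) = 128 − 67.84 = 60.16 → 60
  G: 0 + 0.53×(0−0) = 0 + 0 = 0 → 0
  B: 128 + 0.53×(0−128) = 128 − 67.84 = 60.16 → 60
rgb(60, 0, 60) = #3C003C.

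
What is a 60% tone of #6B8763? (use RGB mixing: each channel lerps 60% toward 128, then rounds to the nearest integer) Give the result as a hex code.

#788374

#6B8763 is rgb(107, 135, 99).
Per channel, c → c + 0.6(128 − c):
  R: 107 + 0.6×(128−107) = 107 + 12.6 = 119.6 → 120
  G: 135 + 0.6×(128−135) = 135 − 4.2 = 130.8 → 131
  B: 99 + 0.6×(128−99) = 99 + 17.4 = 116.4 → 116
rgb(120, 131, 116) = #788374.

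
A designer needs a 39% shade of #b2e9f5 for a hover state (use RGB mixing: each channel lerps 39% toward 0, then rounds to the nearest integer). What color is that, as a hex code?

#b2e9f5 is rgb(178, 233, 245).
Lerp each channel 39% toward 0:
  R: 178 − 69.42 = 108.58 → 109
  G: 233 + 0.39×(0−233) = 233 − 90.87 = 142.13 → 142
  B: 245 + 0.39×(0−245) = 245 − 95.55 = 149.45 → 149
rgb(109, 142, 149) = #6d8e95.

#6d8e95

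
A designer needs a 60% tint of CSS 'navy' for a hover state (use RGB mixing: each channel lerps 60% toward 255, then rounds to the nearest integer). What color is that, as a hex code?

#9999cc

CSS navy is rgb(0, 0, 128).
Lerp each channel 60% toward 255:
  R: 0 + 0.6×(255−0) = 0 + 153 = 153 → 153
  G: 0 + 153 = 153 → 153
  B: 128 + 76.2 = 204.2 → 204
rgb(153, 153, 204) = #9999cc.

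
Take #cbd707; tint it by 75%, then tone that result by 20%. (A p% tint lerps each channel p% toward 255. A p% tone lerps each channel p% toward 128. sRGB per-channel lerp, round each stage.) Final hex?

#cbd707 is rgb(203, 215, 7).
A 75% tint moves each channel 75% toward 255:
  R: 203 + 0.75×(255−203) = 203 + 39 = 242 → 242
  G: 215 + 30 = 245 → 245
  B: 7 + 0.75×(255−7) = 7 + 186 = 193 → 193
After the tint: rgb(242, 245, 193) = #f2f5c1.
Per channel, c → c + 0.2(128 − c):
  R: 242 + 0.2×(128−242) = 242 − 22.8 = 219.2 → 219
  G: 245 + 0.2×(128−245) = 245 − 23.4 = 221.6 → 222
  B: 193 + 0.2×(128−193) = 193 − 13 = 180 → 180
rgb(219, 222, 180) = #dbdeb4.

#dbdeb4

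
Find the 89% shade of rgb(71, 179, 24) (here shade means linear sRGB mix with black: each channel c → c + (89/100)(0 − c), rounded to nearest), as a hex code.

An 89% shade moves each channel 89% toward 0:
  R: 71 + 0.89×(0−71) = 71 − 63.19 = 7.81 → 8
  G: 179 + 0.89×(0−179) = 179 − 159.31 = 19.69 → 20
  B: 24 + 0.89×(0−24) = 24 − 21.36 = 2.64 → 3
rgb(8, 20, 3) = #081403.

#081403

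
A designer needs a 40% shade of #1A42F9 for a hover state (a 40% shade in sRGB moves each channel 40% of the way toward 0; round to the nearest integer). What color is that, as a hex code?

#102895

#1A42F9 is rgb(26, 66, 249).
Lerp each channel 40% toward 0:
  R: 26 + 0.4×(0−26) = 26 − 10.4 = 15.6 → 16
  G: 66 − 26.4 = 39.6 → 40
  B: 249 + 0.4×(0−249) = 249 − 99.6 = 149.4 → 149
rgb(16, 40, 149) = #102895.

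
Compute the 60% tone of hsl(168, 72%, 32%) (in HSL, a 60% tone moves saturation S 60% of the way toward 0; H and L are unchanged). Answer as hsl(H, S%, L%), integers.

S moves 60% from 72 toward 0: 72 − 43.2 = 28.8 → 29.
H and L are unchanged.

hsl(168, 29%, 32%)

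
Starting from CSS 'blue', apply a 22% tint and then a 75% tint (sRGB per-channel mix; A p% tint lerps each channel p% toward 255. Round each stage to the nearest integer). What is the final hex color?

#cdcdff

CSS blue is rgb(0, 0, 255).
Lerp each channel 22% toward 255:
  R: 0 + 56.1 = 56.1 → 56
  G: 0 + 0.22×(255−0) = 0 + 56.1 = 56.1 → 56
  B: 255 + 0.22×(255−255) = 255 + 0 = 255 → 255
After the tint: rgb(56, 56, 255) = #3838ff.
Per channel, c → c + 0.75(255 − c):
  R: 56 + 0.75×(255−56) = 56 + 149.25 = 205.25 → 205
  G: 56 + 149.25 = 205.25 → 205
  B: 255 + 0.75×(255−255) = 255 + 0 = 255 → 255
rgb(205, 205, 255) = #cdcdff.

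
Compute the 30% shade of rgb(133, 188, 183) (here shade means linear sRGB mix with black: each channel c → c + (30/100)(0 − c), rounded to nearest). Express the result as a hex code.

Per channel, c → c + 0.3(0 − c):
  R: 133 + 0.3×(0−133) = 133 − 39.9 = 93.1 → 93
  G: 188 + 0.3×(0−188) = 188 − 56.4 = 131.6 → 132
  B: 183 + 0.3×(0−183) = 183 − 54.9 = 128.1 → 128
rgb(93, 132, 128) = #5d8480.

#5d8480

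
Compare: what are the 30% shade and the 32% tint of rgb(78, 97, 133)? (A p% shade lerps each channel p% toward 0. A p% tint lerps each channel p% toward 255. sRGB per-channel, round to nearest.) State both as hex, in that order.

30% shade:
  R: 78 + 0.3×(0−78) = 78 − 23.4 = 54.6 → 55
  G: 97 + 0.3×(0−97) = 97 − 29.1 = 67.9 → 68
  B: 133 − 39.9 = 93.1 → 93
  → #37445D
32% tint:
  R: 78 + 0.32×(255−78) = 78 + 56.64 = 134.64 → 135
  G: 97 + 50.56 = 147.56 → 148
  B: 133 + 39.04 = 172.04 → 172
  → #8794AC

#37445D, #8794AC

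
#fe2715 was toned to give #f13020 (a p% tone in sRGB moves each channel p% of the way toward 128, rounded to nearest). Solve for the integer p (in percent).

#fe2715 is rgb(254, 39, 21); #f13020 is rgb(241, 48, 32).
On the R channel (widest range): 241 ≈ 254 + (p/100)(128 − 254), so p ≈ 100×(241 − 254)/(128 − 254) = -1300/-126 = 10.32.
p = 10 reproduces all three channels after rounding.

10%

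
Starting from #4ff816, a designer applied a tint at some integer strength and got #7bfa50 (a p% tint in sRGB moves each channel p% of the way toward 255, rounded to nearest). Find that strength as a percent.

#4ff816 is rgb(79, 248, 22); #7bfa50 is rgb(123, 250, 80).
On the B channel (widest range): 80 ≈ 22 + (p/100)(255 − 22), so p ≈ 100×(80 − 22)/(255 − 22) = 5800/233 = 24.89.
p = 25 reproduces all three channels after rounding.

25%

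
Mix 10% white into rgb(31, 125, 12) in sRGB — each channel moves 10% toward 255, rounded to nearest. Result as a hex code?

#358A24

Lerp each channel 10% toward 255:
  R: 31 + 0.1×(255−31) = 31 + 22.4 = 53.4 → 53
  G: 125 + 13 = 138 → 138
  B: 12 + 24.3 = 36.3 → 36
rgb(53, 138, 36) = #358A24.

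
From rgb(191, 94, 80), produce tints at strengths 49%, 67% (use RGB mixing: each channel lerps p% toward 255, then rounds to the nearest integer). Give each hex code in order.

#DEADA6, #EACAC5

49%: (191 + 31.36 = 222.36→222, 94 + 78.89 = 172.89→173, 80 + 85.75 = 165.75→166) → #DEADA6
67%: (191 + 42.88 = 233.88→234, 94 + 107.87 = 201.87→202, 80 + 117.25 = 197.25→197) → #EACAC5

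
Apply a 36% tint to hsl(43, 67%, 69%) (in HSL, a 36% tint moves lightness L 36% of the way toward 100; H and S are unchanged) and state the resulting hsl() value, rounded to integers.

hsl(43, 67%, 80%)

L moves 36% from 69 toward 100: 69 + 11.16 = 80.16 → 80.
H and S are unchanged.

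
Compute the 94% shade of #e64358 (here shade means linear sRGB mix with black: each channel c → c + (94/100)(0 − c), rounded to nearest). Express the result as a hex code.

#0e0405

#e64358 is rgb(230, 67, 88).
Per channel, c → c + 0.94(0 − c):
  R: 230 + 0.94×(0−230) = 230 − 216.2 = 13.8 → 14
  G: 67 − 62.98 = 4.02 → 4
  B: 88 + 0.94×(0−88) = 88 − 82.72 = 5.28 → 5
rgb(14, 4, 5) = #0e0405.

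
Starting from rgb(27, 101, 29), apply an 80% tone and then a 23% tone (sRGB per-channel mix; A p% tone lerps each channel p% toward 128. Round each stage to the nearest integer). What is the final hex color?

#717C71

Lerp each channel 80% toward 128:
  R: 27 + 0.8×(128−27) = 27 + 80.8 = 107.8 → 108
  G: 101 + 21.6 = 122.6 → 123
  B: 29 + 0.8×(128−29) = 29 + 79.2 = 108.2 → 108
After the tone: rgb(108, 123, 108) = #6C7B6C.
Lerp each channel 23% toward 128:
  R: 108 + 0.23×(128−108) = 108 + 4.6 = 112.6 → 113
  G: 123 + 0.23×(128−123) = 123 + 1.15 = 124.15 → 124
  B: 108 + 4.6 = 112.6 → 113
rgb(113, 124, 113) = #717C71.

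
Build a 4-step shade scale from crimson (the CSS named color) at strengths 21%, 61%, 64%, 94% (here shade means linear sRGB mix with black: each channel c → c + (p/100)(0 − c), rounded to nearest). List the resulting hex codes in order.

CSS crimson is rgb(220, 20, 60).
21%: (220 − 46.2 = 173.8→174, 20 − 4.2 = 15.8→16, 60 − 12.6 = 47.4→47) → #AE102F
61%: (220 − 134.2 = 85.8→86, 20 − 12.2 = 7.8→8, 60 − 36.6 = 23.4→23) → #560817
64%: (220 − 140.8 = 79.2→79, 20 − 12.8 = 7.2→7, 60 − 38.4 = 21.6→22) → #4F0716
94%: (220 − 206.8 = 13.2→13, 20 − 18.8 = 1.2→1, 60 − 56.4 = 3.6→4) → #0D0104

#AE102F, #560817, #4F0716, #0D0104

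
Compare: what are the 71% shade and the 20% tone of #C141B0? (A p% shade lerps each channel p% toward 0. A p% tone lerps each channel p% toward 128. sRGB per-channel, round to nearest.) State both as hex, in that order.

#381333, #B44EA6

#C141B0 is rgb(193, 65, 176).
71% shade:
  R: 193 − 137.03 = 55.97 → 56
  G: 65 − 46.15 = 18.85 → 19
  B: 176 + 0.71×(0−176) = 176 − 124.96 = 51.04 → 51
  → #381333
20% tone:
  R: 193 + 0.2×(128−193) = 193 − 13 = 180 → 180
  G: 65 + 0.2×(128−65) = 65 + 12.6 = 77.6 → 78
  B: 176 + 0.2×(128−176) = 176 − 9.6 = 166.4 → 166
  → #B44EA6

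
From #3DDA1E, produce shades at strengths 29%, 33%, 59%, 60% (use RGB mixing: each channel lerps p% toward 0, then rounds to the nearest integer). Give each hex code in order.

#3DDA1E is rgb(61, 218, 30).
29%: (61 − 17.69 = 43.31→43, 218 − 63.22 = 154.78→155, 30 − 8.7 = 21.3→21) → #2B9B15
33%: (61 − 20.13 = 40.87→41, 218 − 71.94 = 146.06→146, 30 − 9.9 = 20.1→20) → #299214
59%: (61 − 35.99 = 25.01→25, 218 − 128.62 = 89.38→89, 30 − 17.7 = 12.3→12) → #19590C
60%: (61 − 36.6 = 24.4→24, 218 − 130.8 = 87.2→87, 30 − 18 = 12→12) → #18570C

#2B9B15, #299214, #19590C, #18570C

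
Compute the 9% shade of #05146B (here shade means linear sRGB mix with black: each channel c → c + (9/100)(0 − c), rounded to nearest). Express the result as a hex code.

#051261

#05146B is rgb(5, 20, 107).
Lerp each channel 9% toward 0:
  R: 5 + 0.09×(0−5) = 5 − 0.45 = 4.55 → 5
  G: 20 + 0.09×(0−20) = 20 − 1.8 = 18.2 → 18
  B: 107 − 9.63 = 97.37 → 97
rgb(5, 18, 97) = #051261.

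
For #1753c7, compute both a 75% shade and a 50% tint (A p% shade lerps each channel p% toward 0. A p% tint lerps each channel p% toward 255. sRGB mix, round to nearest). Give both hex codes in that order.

#1753c7 is rgb(23, 83, 199).
75% shade:
  R: 23 + 0.75×(0−23) = 23 − 17.25 = 5.75 → 6
  G: 83 + 0.75×(0−83) = 83 − 62.25 = 20.75 → 21
  B: 199 − 149.25 = 49.75 → 50
  → #061532
50% tint:
  R: 23 + 0.5×(255−23) = 23 + 116 = 139 → 139
  G: 83 + 0.5×(255−83) = 83 + 86 = 169 → 169
  B: 199 + 28 = 227 → 227
  → #8ba9e3

#061532, #8ba9e3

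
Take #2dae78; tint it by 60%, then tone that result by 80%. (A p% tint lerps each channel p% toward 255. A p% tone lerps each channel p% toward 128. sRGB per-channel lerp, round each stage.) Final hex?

#89938f

#2dae78 is rgb(45, 174, 120).
Lerp each channel 60% toward 255:
  R: 45 + 0.6×(255−45) = 45 + 126 = 171 → 171
  G: 174 + 0.6×(255−174) = 174 + 48.6 = 222.6 → 223
  B: 120 + 0.6×(255−120) = 120 + 81 = 201 → 201
After the tint: rgb(171, 223, 201) = #abdfc9.
Per channel, c → c + 0.8(128 − c):
  R: 171 + 0.8×(128−171) = 171 − 34.4 = 136.6 → 137
  G: 223 − 76 = 147 → 147
  B: 201 + 0.8×(128−201) = 201 − 58.4 = 142.6 → 143
rgb(137, 147, 143) = #89938f.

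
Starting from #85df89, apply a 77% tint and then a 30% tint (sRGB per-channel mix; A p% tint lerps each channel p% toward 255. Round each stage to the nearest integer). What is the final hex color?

#ebfaec

#85df89 is rgb(133, 223, 137).
A 77% tint moves each channel 77% toward 255:
  R: 133 + 93.94 = 226.94 → 227
  G: 223 + 0.77×(255−223) = 223 + 24.64 = 247.64 → 248
  B: 137 + 90.86 = 227.86 → 228
After the tint: rgb(227, 248, 228) = #e3f8e4.
A 30% tint moves each channel 30% toward 255:
  R: 227 + 0.3×(255−227) = 227 + 8.4 = 235.4 → 235
  G: 248 + 0.3×(255−248) = 248 + 2.1 = 250.1 → 250
  B: 228 + 0.3×(255−228) = 228 + 8.1 = 236.1 → 236
rgb(235, 250, 236) = #ebfaec.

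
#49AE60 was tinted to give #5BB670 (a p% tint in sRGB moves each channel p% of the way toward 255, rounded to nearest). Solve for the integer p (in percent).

#49AE60 is rgb(73, 174, 96); #5BB670 is rgb(91, 182, 112).
On the R channel (widest range): 91 ≈ 73 + (p/100)(255 − 73), so p ≈ 100×(91 − 73)/(255 − 73) = 1800/182 = 9.89.
p = 10 reproduces all three channels after rounding.

10%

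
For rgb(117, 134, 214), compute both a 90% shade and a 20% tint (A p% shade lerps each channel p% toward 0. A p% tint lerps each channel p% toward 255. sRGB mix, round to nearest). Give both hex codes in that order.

90% shade:
  R: 117 − 105.3 = 11.7 → 12
  G: 134 − 120.6 = 13.4 → 13
  B: 214 − 192.6 = 21.4 → 21
  → #0c0d15
20% tint:
  R: 117 + 0.2×(255−117) = 117 + 27.6 = 144.6 → 145
  G: 134 + 0.2×(255−134) = 134 + 24.2 = 158.2 → 158
  B: 214 + 8.2 = 222.2 → 222
  → #919ede

#0c0d15, #919ede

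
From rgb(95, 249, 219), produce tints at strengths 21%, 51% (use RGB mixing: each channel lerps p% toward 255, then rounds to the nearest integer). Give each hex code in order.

#81FAE3, #B1FCED

21%: (95 + 33.6 = 128.6→129, 249 + 1.26 = 250.26→250, 219 + 7.56 = 226.56→227) → #81FAE3
51%: (95 + 81.6 = 176.6→177, 249 + 3.06 = 252.06→252, 219 + 18.36 = 237.36→237) → #B1FCED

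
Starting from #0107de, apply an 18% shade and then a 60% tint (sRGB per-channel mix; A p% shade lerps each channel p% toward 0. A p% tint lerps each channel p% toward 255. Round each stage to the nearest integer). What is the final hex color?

#999be2

#0107de is rgb(1, 7, 222).
Per channel, c → c + 0.18(0 − c):
  R: 1 − 0.18 = 0.82 → 1
  G: 7 + 0.18×(0−7) = 7 − 1.26 = 5.74 → 6
  B: 222 − 39.96 = 182.04 → 182
After the shade: rgb(1, 6, 182) = #0106b6.
Per channel, c → c + 0.6(255 − c):
  R: 1 + 152.4 = 153.4 → 153
  G: 6 + 0.6×(255−6) = 6 + 149.4 = 155.4 → 155
  B: 182 + 0.6×(255−182) = 182 + 43.8 = 225.8 → 226
rgb(153, 155, 226) = #999be2.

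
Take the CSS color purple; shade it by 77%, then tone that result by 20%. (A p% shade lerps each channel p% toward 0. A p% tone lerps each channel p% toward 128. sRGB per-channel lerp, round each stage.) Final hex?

CSS purple is rgb(128, 0, 128).
Per channel, c → c + 0.77(0 − c):
  R: 128 + 0.77×(0−128) = 128 − 98.56 = 29.44 → 29
  G: 0 + 0 = 0 → 0
  B: 128 + 0.77×(0−128) = 128 − 98.56 = 29.44 → 29
After the shade: rgb(29, 0, 29) = #1D001D.
Per channel, c → c + 0.2(128 − c):
  R: 29 + 19.8 = 48.8 → 49
  G: 0 + 0.2×(128−0) = 0 + 25.6 = 25.6 → 26
  B: 29 + 19.8 = 48.8 → 49
rgb(49, 26, 49) = #311A31.

#311A31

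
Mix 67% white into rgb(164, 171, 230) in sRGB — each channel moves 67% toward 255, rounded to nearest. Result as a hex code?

Lerp each channel 67% toward 255:
  R: 164 + 60.97 = 224.97 → 225
  G: 171 + 56.28 = 227.28 → 227
  B: 230 + 16.75 = 246.75 → 247
rgb(225, 227, 247) = #E1E3F7.

#E1E3F7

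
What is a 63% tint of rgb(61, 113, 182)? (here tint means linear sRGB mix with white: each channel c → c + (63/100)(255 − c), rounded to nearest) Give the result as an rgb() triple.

A 63% tint moves each channel 63% toward 255:
  R: 61 + 0.63×(255−61) = 61 + 122.22 = 183.22 → 183
  G: 113 + 0.63×(255−113) = 113 + 89.46 = 202.46 → 202
  B: 182 + 45.99 = 227.99 → 228

rgb(183, 202, 228)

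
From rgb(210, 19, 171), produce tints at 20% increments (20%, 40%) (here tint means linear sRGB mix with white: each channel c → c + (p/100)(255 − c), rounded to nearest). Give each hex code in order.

#db42bc, #e471cd

20%: (210 + 9 = 219→219, 19 + 47.2 = 66.2→66, 171 + 16.8 = 187.8→188) → #db42bc
40%: (210 + 18 = 228→228, 19 + 94.4 = 113.4→113, 171 + 33.6 = 204.6→205) → #e471cd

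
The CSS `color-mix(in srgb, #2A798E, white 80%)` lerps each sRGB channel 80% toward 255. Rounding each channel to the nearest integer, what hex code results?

#2A798E is rgb(42, 121, 142).
Per channel, c → c + 0.8(255 − c):
  R: 42 + 170.4 = 212.4 → 212
  G: 121 + 107.2 = 228.2 → 228
  B: 142 + 0.8×(255−142) = 142 + 90.4 = 232.4 → 232
rgb(212, 228, 232) = #D4E4E8.

#D4E4E8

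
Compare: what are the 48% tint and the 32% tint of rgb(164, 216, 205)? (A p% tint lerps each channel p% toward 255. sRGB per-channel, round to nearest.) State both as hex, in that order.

#D0EBE5, #C1E4DD

48% tint:
  R: 164 + 0.48×(255−164) = 164 + 43.68 = 207.68 → 208
  G: 216 + 0.48×(255−216) = 216 + 18.72 = 234.72 → 235
  B: 205 + 0.48×(255−205) = 205 + 24 = 229 → 229
  → #D0EBE5
32% tint:
  R: 164 + 29.12 = 193.12 → 193
  G: 216 + 12.48 = 228.48 → 228
  B: 205 + 0.32×(255−205) = 205 + 16 = 221 → 221
  → #C1E4DD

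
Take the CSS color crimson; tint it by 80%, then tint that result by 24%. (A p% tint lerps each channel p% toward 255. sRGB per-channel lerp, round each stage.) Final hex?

#fadbe1

CSS crimson is rgb(220, 20, 60).
Lerp each channel 80% toward 255:
  R: 220 + 28 = 248 → 248
  G: 20 + 0.8×(255−20) = 20 + 188 = 208 → 208
  B: 60 + 0.8×(255−60) = 60 + 156 = 216 → 216
After the tint: rgb(248, 208, 216) = #f8d0d8.
A 24% tint moves each channel 24% toward 255:
  R: 248 + 1.68 = 249.68 → 250
  G: 208 + 0.24×(255−208) = 208 + 11.28 = 219.28 → 219
  B: 216 + 9.36 = 225.36 → 225
rgb(250, 219, 225) = #fadbe1.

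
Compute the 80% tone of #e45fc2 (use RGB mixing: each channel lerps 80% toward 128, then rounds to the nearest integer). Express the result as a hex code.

#94798d

#e45fc2 is rgb(228, 95, 194).
Lerp each channel 80% toward 128:
  R: 228 − 80 = 148 → 148
  G: 95 + 26.4 = 121.4 → 121
  B: 194 + 0.8×(128−194) = 194 − 52.8 = 141.2 → 141
rgb(148, 121, 141) = #94798d.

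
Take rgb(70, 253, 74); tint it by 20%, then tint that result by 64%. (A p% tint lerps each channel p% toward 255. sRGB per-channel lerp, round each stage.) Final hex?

Lerp each channel 20% toward 255:
  R: 70 + 0.2×(255−70) = 70 + 37 = 107 → 107
  G: 253 + 0.2×(255−253) = 253 + 0.4 = 253.4 → 253
  B: 74 + 0.2×(255−74) = 74 + 36.2 = 110.2 → 110
After the tint: rgb(107, 253, 110) = #6BFD6E.
Lerp each channel 64% toward 255:
  R: 107 + 0.64×(255−107) = 107 + 94.72 = 201.72 → 202
  G: 253 + 1.28 = 254.28 → 254
  B: 110 + 0.64×(255−110) = 110 + 92.8 = 202.8 → 203
rgb(202, 254, 203) = #CAFECB.

#CAFECB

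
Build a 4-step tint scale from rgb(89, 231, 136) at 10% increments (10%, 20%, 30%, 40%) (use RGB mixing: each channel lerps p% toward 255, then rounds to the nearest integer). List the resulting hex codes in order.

10%: (89 + 16.6 = 105.6→106, 231 + 2.4 = 233.4→233, 136 + 11.9 = 147.9→148) → #6AE994
20%: (89 + 33.2 = 122.2→122, 231 + 4.8 = 235.8→236, 136 + 23.8 = 159.8→160) → #7AECA0
30%: (89 + 49.8 = 138.8→139, 231 + 7.2 = 238.2→238, 136 + 35.7 = 171.7→172) → #8BEEAC
40%: (89 + 66.4 = 155.4→155, 231 + 9.6 = 240.6→241, 136 + 47.6 = 183.6→184) → #9BF1B8

#6AE994, #7AECA0, #8BEEAC, #9BF1B8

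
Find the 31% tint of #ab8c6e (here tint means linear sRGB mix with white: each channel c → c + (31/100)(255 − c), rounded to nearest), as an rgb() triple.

rgb(197, 176, 155)

#ab8c6e is rgb(171, 140, 110).
Lerp each channel 31% toward 255:
  R: 171 + 0.31×(255−171) = 171 + 26.04 = 197.04 → 197
  G: 140 + 35.65 = 175.65 → 176
  B: 110 + 44.95 = 154.95 → 155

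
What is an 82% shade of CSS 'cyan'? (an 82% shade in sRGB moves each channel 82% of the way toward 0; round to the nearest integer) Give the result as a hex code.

CSS cyan is rgb(0, 255, 255).
Per channel, c → c + 0.82(0 − c):
  R: 0 + 0 = 0 → 0
  G: 255 + 0.82×(0−255) = 255 − 209.1 = 45.9 → 46
  B: 255 + 0.82×(0−255) = 255 − 209.1 = 45.9 → 46
rgb(0, 46, 46) = #002E2E.

#002E2E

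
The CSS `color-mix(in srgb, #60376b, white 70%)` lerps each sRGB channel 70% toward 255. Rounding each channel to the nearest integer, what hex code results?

#cfc3d3

#60376b is rgb(96, 55, 107).
Lerp each channel 70% toward 255:
  R: 96 + 111.3 = 207.3 → 207
  G: 55 + 0.7×(255−55) = 55 + 140 = 195 → 195
  B: 107 + 0.7×(255−107) = 107 + 103.6 = 210.6 → 211
rgb(207, 195, 211) = #cfc3d3.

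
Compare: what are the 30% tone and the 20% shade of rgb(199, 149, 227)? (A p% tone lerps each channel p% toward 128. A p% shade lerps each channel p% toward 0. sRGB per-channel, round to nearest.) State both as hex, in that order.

30% tone:
  R: 199 − 21.3 = 177.7 → 178
  G: 149 + 0.3×(128−149) = 149 − 6.3 = 142.7 → 143
  B: 227 − 29.7 = 197.3 → 197
  → #B28FC5
20% shade:
  R: 199 + 0.2×(0−199) = 199 − 39.8 = 159.2 → 159
  G: 149 + 0.2×(0−149) = 149 − 29.8 = 119.2 → 119
  B: 227 + 0.2×(0−227) = 227 − 45.4 = 181.6 → 182
  → #9F77B6

#B28FC5, #9F77B6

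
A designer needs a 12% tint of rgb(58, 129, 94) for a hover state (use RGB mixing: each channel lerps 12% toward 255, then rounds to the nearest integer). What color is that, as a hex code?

#529071

Lerp each channel 12% toward 255:
  R: 58 + 0.12×(255−58) = 58 + 23.64 = 81.64 → 82
  G: 129 + 15.12 = 144.12 → 144
  B: 94 + 19.32 = 113.32 → 113
rgb(82, 144, 113) = #529071.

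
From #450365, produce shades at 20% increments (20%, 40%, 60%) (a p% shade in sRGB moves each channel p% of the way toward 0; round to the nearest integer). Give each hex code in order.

#370251, #29023D, #1C0128

#450365 is rgb(69, 3, 101).
20%: (69 − 13.8 = 55.2→55, 3 − 0.6 = 2.4→2, 101 − 20.2 = 80.8→81) → #370251
40%: (69 − 27.6 = 41.4→41, 3 − 1.2 = 1.8→2, 101 − 40.4 = 60.6→61) → #29023D
60%: (69 − 41.4 = 27.6→28, 3 − 1.8 = 1.2→1, 101 − 60.6 = 40.4→40) → #1C0128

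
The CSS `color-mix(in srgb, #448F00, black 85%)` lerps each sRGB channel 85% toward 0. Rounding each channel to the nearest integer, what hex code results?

#448F00 is rgb(68, 143, 0).
Per channel, c → c + 0.85(0 − c):
  R: 68 + 0.85×(0−68) = 68 − 57.8 = 10.2 → 10
  G: 143 + 0.85×(0−143) = 143 − 121.55 = 21.45 → 21
  B: 0 + 0.85×(0−0) = 0 + 0 = 0 → 0
rgb(10, 21, 0) = #0A1500.

#0A1500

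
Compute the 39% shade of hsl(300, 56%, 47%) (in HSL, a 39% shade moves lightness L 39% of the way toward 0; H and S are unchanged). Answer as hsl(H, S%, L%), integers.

hsl(300, 56%, 29%)

L moves 39% from 47 toward 0: 47 − 18.33 = 28.67 → 29.
H and S are unchanged.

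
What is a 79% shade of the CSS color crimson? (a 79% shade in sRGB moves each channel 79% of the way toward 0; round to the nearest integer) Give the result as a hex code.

#2e040d

CSS crimson is rgb(220, 20, 60).
Lerp each channel 79% toward 0:
  R: 220 + 0.79×(0−220) = 220 − 173.8 = 46.2 → 46
  G: 20 + 0.79×(0−20) = 20 − 15.8 = 4.2 → 4
  B: 60 + 0.79×(0−60) = 60 − 47.4 = 12.6 → 13
rgb(46, 4, 13) = #2e040d.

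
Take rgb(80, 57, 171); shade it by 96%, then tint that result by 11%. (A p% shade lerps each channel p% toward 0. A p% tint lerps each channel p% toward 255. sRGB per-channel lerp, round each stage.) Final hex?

#1f1e22

Per channel, c → c + 0.96(0 − c):
  R: 80 + 0.96×(0−80) = 80 − 76.8 = 3.2 → 3
  G: 57 + 0.96×(0−57) = 57 − 54.72 = 2.28 → 2
  B: 171 − 164.16 = 6.84 → 7
After the shade: rgb(3, 2, 7) = #030207.
An 11% tint moves each channel 11% toward 255:
  R: 3 + 0.11×(255−3) = 3 + 27.72 = 30.72 → 31
  G: 2 + 27.83 = 29.83 → 30
  B: 7 + 0.11×(255−7) = 7 + 27.28 = 34.28 → 34
rgb(31, 30, 34) = #1f1e22.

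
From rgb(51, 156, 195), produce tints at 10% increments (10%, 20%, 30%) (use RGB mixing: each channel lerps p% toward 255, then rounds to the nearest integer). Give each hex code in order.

#47A6C9, #5CB0CF, #70BAD5

10%: (51 + 20.4 = 71.4→71, 156 + 9.9 = 165.9→166, 195 + 6 = 201→201) → #47A6C9
20%: (51 + 40.8 = 91.8→92, 156 + 19.8 = 175.8→176, 195 + 12 = 207→207) → #5CB0CF
30%: (51 + 61.2 = 112.2→112, 156 + 29.7 = 185.7→186, 195 + 18 = 213→213) → #70BAD5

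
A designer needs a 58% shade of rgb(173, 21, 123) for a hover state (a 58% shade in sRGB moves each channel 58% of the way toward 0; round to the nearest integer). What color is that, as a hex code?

Lerp each channel 58% toward 0:
  R: 173 + 0.58×(0−173) = 173 − 100.34 = 72.66 → 73
  G: 21 + 0.58×(0−21) = 21 − 12.18 = 8.82 → 9
  B: 123 + 0.58×(0−123) = 123 − 71.34 = 51.66 → 52
rgb(73, 9, 52) = #490934.

#490934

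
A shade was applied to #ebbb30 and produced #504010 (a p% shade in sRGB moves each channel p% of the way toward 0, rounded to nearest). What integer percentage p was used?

66%

#ebbb30 is rgb(235, 187, 48); #504010 is rgb(80, 64, 16).
On the R channel (widest range): 80 ≈ 235 + (p/100)(0 − 235), so p ≈ 100×(80 − 235)/(0 − 235) = -15500/-235 = 65.96.
p = 66 reproduces all three channels after rounding.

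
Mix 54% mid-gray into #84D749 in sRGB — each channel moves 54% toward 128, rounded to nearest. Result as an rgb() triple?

#84D749 is rgb(132, 215, 73).
Per channel, c → c + 0.54(128 − c):
  R: 132 + 0.54×(128−132) = 132 − 2.16 = 129.84 → 130
  G: 215 − 46.98 = 168.02 → 168
  B: 73 + 0.54×(128−73) = 73 + 29.7 = 102.7 → 103

rgb(130, 168, 103)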